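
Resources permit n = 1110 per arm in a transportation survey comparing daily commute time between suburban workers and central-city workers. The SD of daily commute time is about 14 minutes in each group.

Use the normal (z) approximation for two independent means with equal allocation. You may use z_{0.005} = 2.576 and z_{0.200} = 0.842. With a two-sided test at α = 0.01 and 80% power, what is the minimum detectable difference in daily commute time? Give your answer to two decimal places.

Minimum detectable difference ≈ 2.03 minutes

δ = (z_{α/2} + z_β) · √((σ₁²+σ₂²)/n)
  = (2.576 + 0.842) · √(392/1110)
  = 3.418 · √0.35315
  = 3.418 · 0.5943
  = 2.0312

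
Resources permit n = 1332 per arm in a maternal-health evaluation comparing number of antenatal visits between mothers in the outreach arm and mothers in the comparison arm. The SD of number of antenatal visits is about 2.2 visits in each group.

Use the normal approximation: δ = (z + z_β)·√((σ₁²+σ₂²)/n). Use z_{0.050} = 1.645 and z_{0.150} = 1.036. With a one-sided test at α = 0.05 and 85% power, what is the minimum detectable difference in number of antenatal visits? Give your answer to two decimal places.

Minimum detectable difference ≈ 0.23 visits

δ = (z_α + z_β) · √((σ₁²+σ₂²)/n)
  = (1.645 + 1.036) · √(9.68/1332)
  = 2.681 · √0.00727
  = 2.681 · 0.0852
  = 0.2286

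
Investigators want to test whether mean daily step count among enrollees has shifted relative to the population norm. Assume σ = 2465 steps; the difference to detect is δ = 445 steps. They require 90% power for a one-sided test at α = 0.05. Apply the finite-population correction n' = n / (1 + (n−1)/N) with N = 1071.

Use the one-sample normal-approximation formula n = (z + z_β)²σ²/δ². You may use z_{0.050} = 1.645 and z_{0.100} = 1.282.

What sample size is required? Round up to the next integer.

n = (z_α + z_β)² · σ² / δ²
  = (1.645 + 1.282)² · 2465² / 445²
  = 8.5673 · 6076225 / 198025
  = 262.88
Finite-population correction (N = 1071): 262.88 / (1 + (262.88 − 1)/1071) = 211.23.
Round up → n = 212.

n = 212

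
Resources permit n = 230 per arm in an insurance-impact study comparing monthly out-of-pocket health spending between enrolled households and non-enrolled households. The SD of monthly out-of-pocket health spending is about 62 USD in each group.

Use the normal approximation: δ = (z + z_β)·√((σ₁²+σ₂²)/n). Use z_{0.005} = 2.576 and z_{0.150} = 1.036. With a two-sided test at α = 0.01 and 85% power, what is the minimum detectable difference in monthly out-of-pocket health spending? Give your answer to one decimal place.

Minimum detectable difference ≈ 20.9 USD

δ = (z_{α/2} + z_β) · √((σ₁²+σ₂²)/n)
  = (2.576 + 1.036) · √(7688/230)
  = 3.612 · √33.4261
  = 3.612 · 5.7815
  = 20.8829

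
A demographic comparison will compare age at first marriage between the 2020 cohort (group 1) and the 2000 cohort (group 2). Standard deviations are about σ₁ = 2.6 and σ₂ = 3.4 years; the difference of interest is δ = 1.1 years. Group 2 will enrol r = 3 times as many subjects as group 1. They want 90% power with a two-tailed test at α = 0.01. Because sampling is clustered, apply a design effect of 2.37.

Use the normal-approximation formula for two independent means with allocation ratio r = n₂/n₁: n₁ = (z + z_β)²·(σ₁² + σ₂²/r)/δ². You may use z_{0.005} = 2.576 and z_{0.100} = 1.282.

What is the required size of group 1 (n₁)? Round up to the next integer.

n₁ = (z_{α/2} + z_β)² · (σ₁² + σ₂²/r) / δ²
   = (2.576 + 1.282)² · (2.6² + 3.4²/3) / 1.1²
   = 14.8842 · (6.76 + 3.8533) / 1.21
   = 14.8842 · 10.6133 / 1.21
   = 130.55
Design effect: 2.37 × 130.55 = 309.41.
Round up → n₁ = 310; n₂ = r·n₁ = 3 × 310 = 930.

n₁ = 310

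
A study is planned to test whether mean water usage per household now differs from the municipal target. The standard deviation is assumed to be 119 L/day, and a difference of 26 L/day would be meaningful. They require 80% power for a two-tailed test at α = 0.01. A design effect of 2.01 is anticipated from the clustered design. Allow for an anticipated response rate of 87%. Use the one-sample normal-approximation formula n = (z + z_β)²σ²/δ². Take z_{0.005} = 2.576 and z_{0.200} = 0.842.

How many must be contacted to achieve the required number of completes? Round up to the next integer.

n = 566

n = (z_{α/2} + z_β)² · σ² / δ²
  = (2.576 + 0.842)² · 119² / 26²
  = 11.6827 · 14161 / 676
  = 244.73
Design effect: 2.01 × 244.73 = 491.91.
Adjust for 87% response: 491.91 / 0.87 = 565.42.
Round up → n = 566.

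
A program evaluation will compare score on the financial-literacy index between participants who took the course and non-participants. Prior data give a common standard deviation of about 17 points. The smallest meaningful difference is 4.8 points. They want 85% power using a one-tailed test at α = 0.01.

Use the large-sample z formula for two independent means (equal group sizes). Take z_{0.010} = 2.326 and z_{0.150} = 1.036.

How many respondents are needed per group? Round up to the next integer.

n = 284 per group

n = (z_α + z_β)² · (σ₁² + σ₂²) / δ²
  = (2.326 + 1.036)² · (2·17² = 578) / 4.8²
  = 11.3030 · 578 / 23.04
  = 283.56
Round up → n = 284 per group.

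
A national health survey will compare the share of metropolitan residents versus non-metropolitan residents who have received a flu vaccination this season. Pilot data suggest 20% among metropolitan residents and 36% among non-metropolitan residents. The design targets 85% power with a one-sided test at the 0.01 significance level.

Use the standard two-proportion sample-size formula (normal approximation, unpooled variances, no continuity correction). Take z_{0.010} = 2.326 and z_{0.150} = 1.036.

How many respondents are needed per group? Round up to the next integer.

n = (z_α + z_β)² · [p₁(1−p₁) + p₂(1−p₂)] / (p₁ − p₂)²
  = (2.326 + 1.036)² · (0.20·0.80 + 0.36·0.64) / (-0.16)²
  = (3.362)² · (0.1600 + 0.2304) / 0.0256
  = 11.3030 · 0.3904 / 0.0256
  = 172.37
Round up → n = 173 per group.

n = 173 per group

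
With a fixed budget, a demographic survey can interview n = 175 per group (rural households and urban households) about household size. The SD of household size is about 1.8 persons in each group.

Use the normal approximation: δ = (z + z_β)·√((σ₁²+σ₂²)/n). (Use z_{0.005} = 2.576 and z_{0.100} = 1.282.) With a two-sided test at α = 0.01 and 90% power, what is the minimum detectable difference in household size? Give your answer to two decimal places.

Minimum detectable difference ≈ 0.74 persons

δ = (z_{α/2} + z_β) · √((σ₁²+σ₂²)/n)
  = (2.576 + 1.282) · √(6.48/175)
  = 3.858 · √0.03703
  = 3.858 · 0.1924
  = 0.7424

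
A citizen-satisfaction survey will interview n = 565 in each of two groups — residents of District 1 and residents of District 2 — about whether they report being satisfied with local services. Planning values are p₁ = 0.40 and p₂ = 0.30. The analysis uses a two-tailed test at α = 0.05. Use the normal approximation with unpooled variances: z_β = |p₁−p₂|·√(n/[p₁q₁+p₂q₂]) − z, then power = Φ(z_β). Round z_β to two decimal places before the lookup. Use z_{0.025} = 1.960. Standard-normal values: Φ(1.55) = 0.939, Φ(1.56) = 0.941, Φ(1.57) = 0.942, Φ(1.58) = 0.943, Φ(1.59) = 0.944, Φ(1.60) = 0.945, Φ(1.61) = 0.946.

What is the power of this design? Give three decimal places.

Power ≈ 0.943

z_β = |p₁−p₂|·√(n/[p₁q₁+p₂q₂]) − z_{α/2}
    = 0.10 · √(565/0.4500) − 1.960
    = 0.10 · 35.4338 − 1.960
    = 3.5434 − 1.960 = 1.5834 → 1.58
Power = Φ(1.58) = 0.943.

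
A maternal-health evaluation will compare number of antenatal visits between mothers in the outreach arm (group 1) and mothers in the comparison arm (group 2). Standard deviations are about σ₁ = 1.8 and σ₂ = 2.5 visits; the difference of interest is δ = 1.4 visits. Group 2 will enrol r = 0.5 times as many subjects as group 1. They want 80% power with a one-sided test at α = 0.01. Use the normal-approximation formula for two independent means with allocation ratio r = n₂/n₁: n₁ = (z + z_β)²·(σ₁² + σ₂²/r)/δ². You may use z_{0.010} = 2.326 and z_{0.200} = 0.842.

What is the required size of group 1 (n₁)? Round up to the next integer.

n₁ = 81

n₁ = (z_α + z_β)² · (σ₁² + σ₂²/r) / δ²
   = (2.326 + 0.842)² · (1.8² + 2.5²/0.5) / 1.4²
   = 10.0362 · (3.24 + 12.5) / 1.96
   = 10.0362 · 15.74 / 1.96
   = 80.60
Round up → n₁ = 81; n₂ = r·n₁ = 0.5 × 81 = 41.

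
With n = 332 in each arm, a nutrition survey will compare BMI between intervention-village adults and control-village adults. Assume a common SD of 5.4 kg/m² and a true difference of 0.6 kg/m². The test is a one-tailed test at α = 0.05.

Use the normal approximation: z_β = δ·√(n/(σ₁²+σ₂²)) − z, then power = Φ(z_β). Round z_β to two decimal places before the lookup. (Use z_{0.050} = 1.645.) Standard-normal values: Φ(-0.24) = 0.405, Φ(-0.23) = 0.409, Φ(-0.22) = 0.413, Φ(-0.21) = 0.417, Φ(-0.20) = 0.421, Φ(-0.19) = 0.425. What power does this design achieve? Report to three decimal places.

z_β = δ·√(n/(σ₁²+σ₂²)) − z_α
    = 0.6 · √(332/58.32) − 1.645
    = 0.6 · 2.38594 − 1.645
    = 1.4316 − 1.645 = -0.2134 → -0.21
Power = Φ(-0.21) = 0.417.

Power ≈ 0.417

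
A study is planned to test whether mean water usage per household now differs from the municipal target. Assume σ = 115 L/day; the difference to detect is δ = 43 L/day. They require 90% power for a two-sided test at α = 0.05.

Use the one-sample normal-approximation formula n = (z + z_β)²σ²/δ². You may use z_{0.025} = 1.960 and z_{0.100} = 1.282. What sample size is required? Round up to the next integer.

n = 76

n = (z_{α/2} + z_β)² · σ² / δ²
  = (1.960 + 1.282)² · 115² / 43²
  = 10.5106 · 13225 / 1849
  = 75.18
Round up → n = 76.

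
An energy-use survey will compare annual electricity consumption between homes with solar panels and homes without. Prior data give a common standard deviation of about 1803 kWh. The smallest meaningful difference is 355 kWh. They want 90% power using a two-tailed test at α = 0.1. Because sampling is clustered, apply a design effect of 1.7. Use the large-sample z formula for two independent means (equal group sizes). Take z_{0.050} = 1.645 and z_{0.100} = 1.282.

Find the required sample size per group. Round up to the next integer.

n = 752 per group

n = (z_{α/2} + z_β)² · (σ₁² + σ₂²) / δ²
  = (1.645 + 1.282)² · (2·1803² = 6501618) / 355²
  = 8.5673 · 6501618 / 126025
  = 441.99
Design effect: 1.7 × 441.99 = 751.38.
Round up → n = 752 per group.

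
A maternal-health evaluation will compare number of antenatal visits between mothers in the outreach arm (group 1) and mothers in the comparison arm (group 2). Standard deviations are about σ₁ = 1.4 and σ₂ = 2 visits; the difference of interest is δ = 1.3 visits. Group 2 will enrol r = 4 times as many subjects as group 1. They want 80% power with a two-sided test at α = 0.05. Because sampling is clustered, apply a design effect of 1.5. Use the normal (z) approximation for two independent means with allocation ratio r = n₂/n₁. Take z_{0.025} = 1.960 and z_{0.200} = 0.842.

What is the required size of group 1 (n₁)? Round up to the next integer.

n₁ = 21

n₁ = (z_{α/2} + z_β)² · (σ₁² + σ₂²/r) / δ²
   = (1.960 + 0.842)² · (1.4² + 2²/4) / 1.3²
   = 7.8512 · (1.96 + 1) / 1.69
   = 7.8512 · 2.96 / 1.69
   = 13.75
Design effect: 1.5 × 13.75 = 20.63.
Round up → n₁ = 21; n₂ = r·n₁ = 4 × 21 = 84.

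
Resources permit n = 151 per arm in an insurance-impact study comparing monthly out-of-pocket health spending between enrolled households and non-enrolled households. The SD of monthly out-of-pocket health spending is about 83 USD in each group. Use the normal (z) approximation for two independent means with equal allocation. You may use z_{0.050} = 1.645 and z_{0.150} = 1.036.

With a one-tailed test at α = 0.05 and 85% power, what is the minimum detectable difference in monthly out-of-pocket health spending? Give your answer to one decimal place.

Minimum detectable difference ≈ 25.6 USD

δ = (z_α + z_β) · √((σ₁²+σ₂²)/n)
  = (1.645 + 1.036) · √(13778/151)
  = 2.681 · √91.245
  = 2.681 · 9.5522
  = 25.6095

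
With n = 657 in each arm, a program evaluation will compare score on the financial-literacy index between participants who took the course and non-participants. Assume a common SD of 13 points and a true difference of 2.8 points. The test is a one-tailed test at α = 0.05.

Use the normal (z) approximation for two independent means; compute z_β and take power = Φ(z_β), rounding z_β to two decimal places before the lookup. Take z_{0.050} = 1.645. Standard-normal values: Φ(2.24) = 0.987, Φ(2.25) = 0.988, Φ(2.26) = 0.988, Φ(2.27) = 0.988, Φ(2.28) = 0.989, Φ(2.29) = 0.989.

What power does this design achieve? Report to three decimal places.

Power ≈ 0.988

z_β = δ·√(n/(σ₁²+σ₂²)) − z_α
    = 2.8 · √(657/338) − 1.645
    = 2.8 · 1.39420 − 1.645
    = 3.9038 − 1.645 = 2.2588 → 2.26
Power = Φ(2.26) = 0.988.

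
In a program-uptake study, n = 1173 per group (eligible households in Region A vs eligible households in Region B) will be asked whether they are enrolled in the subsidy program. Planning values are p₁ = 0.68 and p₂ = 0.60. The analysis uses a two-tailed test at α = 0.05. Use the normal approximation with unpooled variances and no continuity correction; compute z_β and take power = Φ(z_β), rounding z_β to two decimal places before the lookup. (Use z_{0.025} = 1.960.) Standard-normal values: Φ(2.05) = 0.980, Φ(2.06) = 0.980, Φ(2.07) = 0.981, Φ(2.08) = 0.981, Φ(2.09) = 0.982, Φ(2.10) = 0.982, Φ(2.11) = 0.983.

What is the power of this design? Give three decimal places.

z_β = |p₁−p₂|·√(n/[p₁q₁+p₂q₂]) − z_{α/2}
    = 0.08 · √(1173/0.4576) − 1.960
    = 0.08 · 50.6298 − 1.960
    = 4.0504 − 1.960 = 2.0904 → 2.09
Power = Φ(2.09) = 0.982.

Power ≈ 0.982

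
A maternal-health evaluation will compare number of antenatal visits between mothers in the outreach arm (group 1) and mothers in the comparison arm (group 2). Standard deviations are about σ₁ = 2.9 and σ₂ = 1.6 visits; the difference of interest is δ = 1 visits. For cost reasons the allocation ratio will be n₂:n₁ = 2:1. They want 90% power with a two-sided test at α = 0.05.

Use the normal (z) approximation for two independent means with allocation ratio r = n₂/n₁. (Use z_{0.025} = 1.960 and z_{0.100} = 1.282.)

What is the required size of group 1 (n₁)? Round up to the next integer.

n₁ = 102

n₁ = (z_{α/2} + z_β)² · (σ₁² + σ₂²/r) / δ²
   = (1.960 + 1.282)² · (2.9² + 1.6²/2) / 1²
   = 10.5106 · (8.41 + 1.28) / 1
   = 10.5106 · 9.69 / 1
   = 101.85
Round up → n₁ = 102; n₂ = r·n₁ = 2 × 102 = 204.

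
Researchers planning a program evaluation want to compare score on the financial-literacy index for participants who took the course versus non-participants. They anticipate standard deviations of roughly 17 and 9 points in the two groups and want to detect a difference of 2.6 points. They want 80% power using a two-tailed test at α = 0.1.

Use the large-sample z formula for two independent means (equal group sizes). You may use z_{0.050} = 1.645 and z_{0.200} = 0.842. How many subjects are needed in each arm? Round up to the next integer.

n = (z_{α/2} + z_β)² · (σ₁² + σ₂²) / δ²
  = (1.645 + 0.842)² · (17² + 9² = 370) / 2.6²
  = 6.1852 · 370 / 6.76
  = 338.54
Round up → n = 339 per group.

n = 339 per group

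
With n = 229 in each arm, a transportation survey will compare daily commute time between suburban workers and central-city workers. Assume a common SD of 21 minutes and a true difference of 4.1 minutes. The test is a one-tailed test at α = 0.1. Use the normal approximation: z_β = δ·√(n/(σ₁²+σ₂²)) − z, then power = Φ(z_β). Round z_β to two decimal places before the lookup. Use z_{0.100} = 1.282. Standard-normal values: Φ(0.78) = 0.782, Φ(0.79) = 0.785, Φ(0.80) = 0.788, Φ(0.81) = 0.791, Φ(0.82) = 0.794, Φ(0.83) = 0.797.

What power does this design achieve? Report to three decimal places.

z_β = δ·√(n/(σ₁²+σ₂²)) − z_α
    = 4.1 · √(229/882) − 1.282
    = 4.1 · 0.50955 − 1.282
    = 2.0891 − 1.282 = 0.8071 → 0.81
Power = Φ(0.81) = 0.791.

Power ≈ 0.791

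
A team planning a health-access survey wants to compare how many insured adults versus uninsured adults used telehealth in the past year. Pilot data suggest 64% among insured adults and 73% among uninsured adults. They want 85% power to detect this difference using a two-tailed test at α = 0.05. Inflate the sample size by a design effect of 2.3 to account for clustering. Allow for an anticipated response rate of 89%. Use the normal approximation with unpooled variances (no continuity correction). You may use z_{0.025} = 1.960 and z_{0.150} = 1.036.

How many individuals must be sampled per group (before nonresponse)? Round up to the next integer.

n = (z_{α/2} + z_β)² · [p₁(1−p₁) + p₂(1−p₂)] / (p₁ − p₂)²
  = (1.960 + 1.036)² · (0.64·0.36 + 0.73·0.27) / (-0.09)²
  = (2.996)² · (0.2304 + 0.1971) / 0.0081
  = 8.9760 · 0.4275 / 0.0081
  = 473.73
Design effect: 2.3 × 473.73 = 1089.59.
Adjust for 89% response: 1089.59 / 0.89 = 1224.26.
Round up → n = 1225 per group.

n = 1225 per group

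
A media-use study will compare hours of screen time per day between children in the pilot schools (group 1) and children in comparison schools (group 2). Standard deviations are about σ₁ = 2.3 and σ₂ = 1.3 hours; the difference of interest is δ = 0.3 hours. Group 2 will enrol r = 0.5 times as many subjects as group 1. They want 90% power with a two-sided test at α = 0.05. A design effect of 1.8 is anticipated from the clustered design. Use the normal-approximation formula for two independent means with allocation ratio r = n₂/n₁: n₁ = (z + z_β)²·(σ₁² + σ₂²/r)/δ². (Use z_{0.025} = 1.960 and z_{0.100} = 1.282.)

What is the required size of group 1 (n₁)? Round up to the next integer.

n₁ = 1823

n₁ = (z_{α/2} + z_β)² · (σ₁² + σ₂²/r) / δ²
   = (1.960 + 1.282)² · (2.3² + 1.3²/0.5) / 0.3²
   = 10.5106 · (5.29 + 3.38) / 0.09
   = 10.5106 · 8.67 / 0.09
   = 1012.52
Design effect: 1.8 × 1012.52 = 1822.53.
Round up → n₁ = 1823; n₂ = r·n₁ = 0.5 × 1823 = 912.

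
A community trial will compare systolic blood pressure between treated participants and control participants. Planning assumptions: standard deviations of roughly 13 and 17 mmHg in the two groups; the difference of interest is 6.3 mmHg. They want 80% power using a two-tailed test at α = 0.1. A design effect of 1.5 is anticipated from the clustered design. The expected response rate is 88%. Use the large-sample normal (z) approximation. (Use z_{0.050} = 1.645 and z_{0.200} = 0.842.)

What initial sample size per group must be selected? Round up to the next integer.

n = (z_{α/2} + z_β)² · (σ₁² + σ₂²) / δ²
  = (1.645 + 0.842)² · (13² + 17² = 458) / 6.3²
  = 6.1852 · 458 / 39.69
  = 71.37
Design effect: 1.5 × 71.37 = 107.06.
Adjust for 88% response: 107.06 / 0.88 = 121.66.
Round up → n = 122 per group.

n = 122 per group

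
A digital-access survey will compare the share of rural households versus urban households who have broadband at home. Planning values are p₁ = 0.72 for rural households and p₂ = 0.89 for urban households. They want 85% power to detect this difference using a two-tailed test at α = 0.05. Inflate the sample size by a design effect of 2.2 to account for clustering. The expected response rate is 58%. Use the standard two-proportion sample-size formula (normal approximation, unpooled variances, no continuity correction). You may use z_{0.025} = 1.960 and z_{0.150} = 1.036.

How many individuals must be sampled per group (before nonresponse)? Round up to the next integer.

n = (z_{α/2} + z_β)² · [p₁(1−p₁) + p₂(1−p₂)] / (p₁ − p₂)²
  = (1.960 + 1.036)² · (0.72·0.28 + 0.89·0.11) / (-0.17)²
  = (2.996)² · (0.2016 + 0.0979) / 0.0289
  = 8.9760 · 0.2995 / 0.0289
  = 93.02
Design effect: 2.2 × 93.02 = 204.65.
Adjust for 58% response: 204.65 / 0.58 = 352.84.
Round up → n = 353 per group.

n = 353 per group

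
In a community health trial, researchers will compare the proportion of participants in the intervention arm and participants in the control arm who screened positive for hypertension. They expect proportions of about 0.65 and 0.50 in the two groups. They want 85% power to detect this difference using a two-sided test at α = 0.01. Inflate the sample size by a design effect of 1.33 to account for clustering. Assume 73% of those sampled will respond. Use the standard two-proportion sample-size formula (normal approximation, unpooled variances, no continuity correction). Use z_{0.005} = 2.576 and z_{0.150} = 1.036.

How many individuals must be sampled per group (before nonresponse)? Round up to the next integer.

n = 505 per group

n = (z_{α/2} + z_β)² · [p₁(1−p₁) + p₂(1−p₂)] / (p₁ − p₂)²
  = (2.576 + 1.036)² · (0.65·0.35 + 0.50·0.50) / (0.15)²
  = (3.612)² · (0.2275 + 0.2500) / 0.0225
  = 13.0465 · 0.4775 / 0.0225
  = 276.88
Design effect: 1.33 × 276.88 = 368.25.
Adjust for 73% response: 368.25 / 0.73 = 504.45.
Round up → n = 505 per group.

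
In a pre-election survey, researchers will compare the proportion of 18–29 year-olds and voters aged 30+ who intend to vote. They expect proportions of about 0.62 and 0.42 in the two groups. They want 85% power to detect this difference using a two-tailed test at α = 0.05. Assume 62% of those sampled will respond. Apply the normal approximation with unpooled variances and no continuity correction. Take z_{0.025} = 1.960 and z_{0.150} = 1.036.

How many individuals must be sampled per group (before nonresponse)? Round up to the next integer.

n = 174 per group

n = (z_{α/2} + z_β)² · [p₁(1−p₁) + p₂(1−p₂)] / (p₁ − p₂)²
  = (1.960 + 1.036)² · (0.62·0.38 + 0.42·0.58) / (0.20)²
  = (2.996)² · (0.2356 + 0.2436) / 0.0400
  = 8.9760 · 0.4792 / 0.0400
  = 107.53
Adjust for 62% response: 107.53 / 0.62 = 173.44.
Round up → n = 174 per group.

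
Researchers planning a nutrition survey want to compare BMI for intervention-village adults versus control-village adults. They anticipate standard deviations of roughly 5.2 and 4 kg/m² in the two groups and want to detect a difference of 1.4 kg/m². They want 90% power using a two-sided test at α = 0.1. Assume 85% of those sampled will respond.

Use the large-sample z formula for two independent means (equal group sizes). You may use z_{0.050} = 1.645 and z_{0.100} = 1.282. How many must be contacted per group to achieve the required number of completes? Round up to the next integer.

n = (z_{α/2} + z_β)² · (σ₁² + σ₂²) / δ²
  = (1.645 + 1.282)² · (5.2² + 4² = 43.04) / 1.4²
  = 8.5673 · 43.04 / 1.96
  = 188.13
Adjust for 85% response: 188.13 / 0.85 = 221.33.
Round up → n = 222 per group.

n = 222 per group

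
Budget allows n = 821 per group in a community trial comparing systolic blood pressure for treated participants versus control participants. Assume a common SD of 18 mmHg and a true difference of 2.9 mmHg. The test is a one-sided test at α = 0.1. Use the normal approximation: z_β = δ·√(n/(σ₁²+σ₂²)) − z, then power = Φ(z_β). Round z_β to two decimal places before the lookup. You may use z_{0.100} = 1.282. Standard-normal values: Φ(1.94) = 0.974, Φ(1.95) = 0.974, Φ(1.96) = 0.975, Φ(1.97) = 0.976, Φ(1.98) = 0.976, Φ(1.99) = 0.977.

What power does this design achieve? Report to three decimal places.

Power ≈ 0.976

z_β = δ·√(n/(σ₁²+σ₂²)) − z_α
    = 2.9 · √(821/648) − 1.282
    = 2.9 · 1.12560 − 1.282
    = 3.2642 − 1.282 = 1.9822 → 1.98
Power = Φ(1.98) = 0.976.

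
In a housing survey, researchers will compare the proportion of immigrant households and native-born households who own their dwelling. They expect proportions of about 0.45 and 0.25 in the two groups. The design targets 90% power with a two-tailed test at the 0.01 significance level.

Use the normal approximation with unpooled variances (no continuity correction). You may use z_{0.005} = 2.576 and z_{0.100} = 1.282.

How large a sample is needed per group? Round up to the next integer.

n = (z_{α/2} + z_β)² · [p₁(1−p₁) + p₂(1−p₂)] / (p₁ − p₂)²
  = (2.576 + 1.282)² · (0.45·0.55 + 0.25·0.75) / (0.20)²
  = (3.858)² · (0.2475 + 0.1875) / 0.0400
  = 14.8842 · 0.4350 / 0.0400
  = 161.87
Round up → n = 162 per group.

n = 162 per group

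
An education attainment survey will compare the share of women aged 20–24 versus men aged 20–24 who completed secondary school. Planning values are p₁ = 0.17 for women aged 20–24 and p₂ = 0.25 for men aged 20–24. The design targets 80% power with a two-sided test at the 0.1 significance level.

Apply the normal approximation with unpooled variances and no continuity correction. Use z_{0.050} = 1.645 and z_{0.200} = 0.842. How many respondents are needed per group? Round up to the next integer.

n = 318 per group

n = (z_{α/2} + z_β)² · [p₁(1−p₁) + p₂(1−p₂)] / (p₁ − p₂)²
  = (1.645 + 0.842)² · (0.17·0.83 + 0.25·0.75) / (-0.08)²
  = (2.487)² · (0.1411 + 0.1875) / 0.0064
  = 6.1852 · 0.3286 / 0.0064
  = 317.57
Round up → n = 318 per group.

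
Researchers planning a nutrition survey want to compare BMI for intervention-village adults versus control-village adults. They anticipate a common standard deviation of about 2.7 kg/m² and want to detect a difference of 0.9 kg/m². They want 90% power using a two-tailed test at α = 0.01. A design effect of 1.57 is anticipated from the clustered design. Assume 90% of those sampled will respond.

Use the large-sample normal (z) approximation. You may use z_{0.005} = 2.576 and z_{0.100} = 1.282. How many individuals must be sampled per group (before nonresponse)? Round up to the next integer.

n = 468 per group

n = (z_{α/2} + z_β)² · (σ₁² + σ₂²) / δ²
  = (2.576 + 1.282)² · (2·2.7² = 14.58) / 0.9²
  = 14.8842 · 14.58 / 0.81
  = 267.91
Design effect: 1.57 × 267.91 = 420.63.
Adjust for 90% response: 420.63 / 0.90 = 467.36.
Round up → n = 468 per group.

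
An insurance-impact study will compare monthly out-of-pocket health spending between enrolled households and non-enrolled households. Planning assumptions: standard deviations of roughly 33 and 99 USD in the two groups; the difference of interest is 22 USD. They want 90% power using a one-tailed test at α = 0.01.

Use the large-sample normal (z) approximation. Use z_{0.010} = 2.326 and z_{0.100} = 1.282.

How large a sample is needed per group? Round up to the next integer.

n = 293 per group

n = (z_α + z_β)² · (σ₁² + σ₂²) / δ²
  = (2.326 + 1.282)² · (33² + 99² = 10890) / 22²
  = 13.0177 · 10890 / 484
  = 292.90
Round up → n = 293 per group.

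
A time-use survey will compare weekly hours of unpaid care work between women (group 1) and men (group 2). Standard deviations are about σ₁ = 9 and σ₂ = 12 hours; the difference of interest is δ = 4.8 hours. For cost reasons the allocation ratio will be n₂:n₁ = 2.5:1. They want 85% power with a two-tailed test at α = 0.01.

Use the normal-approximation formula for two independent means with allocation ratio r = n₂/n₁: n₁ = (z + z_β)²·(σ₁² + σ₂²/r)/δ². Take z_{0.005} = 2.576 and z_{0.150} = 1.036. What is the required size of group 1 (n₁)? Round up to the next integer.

n₁ = (z_{α/2} + z_β)² · (σ₁² + σ₂²/r) / δ²
   = (2.576 + 1.036)² · (9² + 12²/2.5) / 4.8²
   = 13.0465 · (81 + 57.6) / 23.04
   = 13.0465 · 138.6 / 23.04
   = 78.48
Round up → n₁ = 79; n₂ = r·n₁ = 2.5 × 79 = 198.

n₁ = 79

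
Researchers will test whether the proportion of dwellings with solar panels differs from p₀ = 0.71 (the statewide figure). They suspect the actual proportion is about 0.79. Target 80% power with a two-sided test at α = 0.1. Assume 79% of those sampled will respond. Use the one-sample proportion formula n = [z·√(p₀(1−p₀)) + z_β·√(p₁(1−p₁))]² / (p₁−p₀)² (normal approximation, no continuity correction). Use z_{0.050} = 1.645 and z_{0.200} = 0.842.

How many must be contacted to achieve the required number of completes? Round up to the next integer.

n = 235

n = [z_{α/2}·√(p₀q₀) + z_β·√(p₁q₁)]² / (p₁ − p₀)²
  = [1.645·√(0.71·0.29) + 0.842·√(0.79·0.21)]² / (0.08)²
  = [1.645·0.4538 + 0.842·0.4073]² / 0.0064
  = [1.0894]² / 0.0064
  = 185.43
Adjust for 79% response: 185.43 / 0.79 = 234.73.
Round up → n = 235.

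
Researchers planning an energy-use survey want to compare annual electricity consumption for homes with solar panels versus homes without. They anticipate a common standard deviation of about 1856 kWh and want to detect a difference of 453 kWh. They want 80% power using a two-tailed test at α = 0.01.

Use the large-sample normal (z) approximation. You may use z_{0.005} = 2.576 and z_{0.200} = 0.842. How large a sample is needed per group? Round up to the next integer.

n = 393 per group

n = (z_{α/2} + z_β)² · (σ₁² + σ₂²) / δ²
  = (2.576 + 0.842)² · (2·1856² = 6889472) / 453²
  = 11.6827 · 6889472 / 205209
  = 392.22
Round up → n = 393 per group.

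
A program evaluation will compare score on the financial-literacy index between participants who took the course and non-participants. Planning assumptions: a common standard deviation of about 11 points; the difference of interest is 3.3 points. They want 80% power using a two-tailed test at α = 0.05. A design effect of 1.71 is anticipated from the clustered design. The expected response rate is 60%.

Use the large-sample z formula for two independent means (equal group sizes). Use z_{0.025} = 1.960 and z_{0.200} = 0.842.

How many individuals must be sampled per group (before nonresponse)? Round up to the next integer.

n = (z_{α/2} + z_β)² · (σ₁² + σ₂²) / δ²
  = (1.960 + 0.842)² · (2·11² = 242) / 3.3²
  = 7.8512 · 242 / 10.89
  = 174.47
Design effect: 1.71 × 174.47 = 298.35.
Adjust for 60% response: 298.35 / 0.60 = 497.24.
Round up → n = 498 per group.

n = 498 per group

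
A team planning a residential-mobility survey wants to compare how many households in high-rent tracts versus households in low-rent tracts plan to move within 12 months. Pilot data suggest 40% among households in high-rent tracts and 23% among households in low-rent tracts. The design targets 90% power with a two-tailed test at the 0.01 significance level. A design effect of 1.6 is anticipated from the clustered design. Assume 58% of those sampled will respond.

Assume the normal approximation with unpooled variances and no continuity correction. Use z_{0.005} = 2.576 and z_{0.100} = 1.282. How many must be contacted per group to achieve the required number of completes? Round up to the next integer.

n = 593 per group

n = (z_{α/2} + z_β)² · [p₁(1−p₁) + p₂(1−p₂)] / (p₁ − p₂)²
  = (2.576 + 1.282)² · (0.40·0.60 + 0.23·0.77) / (0.17)²
  = (3.858)² · (0.2400 + 0.1771) / 0.0289
  = 14.8842 · 0.4171 / 0.0289
  = 214.82
Design effect: 1.6 × 214.82 = 343.71.
Adjust for 58% response: 343.71 / 0.58 = 592.60.
Round up → n = 593 per group.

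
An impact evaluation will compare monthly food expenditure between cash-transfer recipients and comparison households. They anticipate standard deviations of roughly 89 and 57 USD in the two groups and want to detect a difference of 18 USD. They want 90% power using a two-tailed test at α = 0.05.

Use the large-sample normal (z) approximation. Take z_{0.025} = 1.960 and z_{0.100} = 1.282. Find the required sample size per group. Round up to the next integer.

n = (z_{α/2} + z_β)² · (σ₁² + σ₂²) / δ²
  = (1.960 + 1.282)² · (89² + 57² = 11170) / 18²
  = 10.5106 · 11170 / 324
  = 362.35
Round up → n = 363 per group.

n = 363 per group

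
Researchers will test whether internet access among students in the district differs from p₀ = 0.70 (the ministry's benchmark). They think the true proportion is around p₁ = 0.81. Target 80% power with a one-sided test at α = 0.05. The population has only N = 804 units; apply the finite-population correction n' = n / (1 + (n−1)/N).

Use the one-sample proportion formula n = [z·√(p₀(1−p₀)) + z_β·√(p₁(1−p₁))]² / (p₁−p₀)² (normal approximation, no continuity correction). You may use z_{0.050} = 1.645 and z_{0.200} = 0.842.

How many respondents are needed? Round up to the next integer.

n = [z_α·√(p₀q₀) + z_β·√(p₁q₁)]² / (p₁ − p₀)²
  = [1.645·√(0.70·0.30) + 0.842·√(0.81·0.19)]² / (0.11)²
  = [1.645·0.4583 + 0.842·0.3923]² / 0.0121
  = [1.0842]² / 0.0121
  = 97.14
Finite-population correction (N = 804): 97.14 / (1 + (97.14 − 1)/804) = 86.76.
Round up → n = 87.

n = 87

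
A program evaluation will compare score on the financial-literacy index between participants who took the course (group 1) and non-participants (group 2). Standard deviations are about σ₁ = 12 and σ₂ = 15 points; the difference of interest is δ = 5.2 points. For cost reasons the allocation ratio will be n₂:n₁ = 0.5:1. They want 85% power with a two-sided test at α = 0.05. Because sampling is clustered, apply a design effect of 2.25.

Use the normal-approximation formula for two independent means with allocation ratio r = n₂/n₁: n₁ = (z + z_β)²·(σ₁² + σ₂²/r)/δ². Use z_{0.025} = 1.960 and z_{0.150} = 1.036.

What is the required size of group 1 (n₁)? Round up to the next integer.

n₁ = 444

n₁ = (z_{α/2} + z_β)² · (σ₁² + σ₂²/r) / δ²
   = (1.960 + 1.036)² · (12² + 15²/0.5) / 5.2²
   = 8.9760 · (144 + 450) / 27.04
   = 8.9760 · 594 / 27.04
   = 197.18
Design effect: 2.25 × 197.18 = 443.66.
Round up → n₁ = 444; n₂ = r·n₁ = 0.5 × 444 = 222.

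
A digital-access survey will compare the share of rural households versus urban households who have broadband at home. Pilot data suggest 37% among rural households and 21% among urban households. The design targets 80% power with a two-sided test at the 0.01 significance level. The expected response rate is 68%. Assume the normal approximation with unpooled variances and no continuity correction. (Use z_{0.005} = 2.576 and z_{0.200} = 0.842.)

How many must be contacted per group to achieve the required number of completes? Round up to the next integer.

n = 268 per group

n = (z_{α/2} + z_β)² · [p₁(1−p₁) + p₂(1−p₂)] / (p₁ − p₂)²
  = (2.576 + 0.842)² · (0.37·0.63 + 0.21·0.79) / (0.16)²
  = (3.418)² · (0.2331 + 0.1659) / 0.0256
  = 11.6827 · 0.3990 / 0.0256
  = 182.09
Adjust for 68% response: 182.09 / 0.68 = 267.77.
Round up → n = 268 per group.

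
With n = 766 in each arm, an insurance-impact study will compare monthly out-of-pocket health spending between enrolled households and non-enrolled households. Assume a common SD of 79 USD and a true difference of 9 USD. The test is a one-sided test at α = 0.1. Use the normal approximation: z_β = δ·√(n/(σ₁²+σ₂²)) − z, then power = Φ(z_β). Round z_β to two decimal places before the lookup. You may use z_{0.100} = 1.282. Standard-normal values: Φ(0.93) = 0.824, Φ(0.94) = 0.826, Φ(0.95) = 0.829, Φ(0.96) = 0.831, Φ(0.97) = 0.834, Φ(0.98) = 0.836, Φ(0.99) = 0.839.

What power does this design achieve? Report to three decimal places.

z_β = δ·√(n/(σ₁²+σ₂²)) − z_α
    = 9 · √(766/12482) − 1.282
    = 9 · 0.24773 − 1.282
    = 2.2295 − 1.282 = 0.9475 → 0.95
Power = Φ(0.95) = 0.829.

Power ≈ 0.829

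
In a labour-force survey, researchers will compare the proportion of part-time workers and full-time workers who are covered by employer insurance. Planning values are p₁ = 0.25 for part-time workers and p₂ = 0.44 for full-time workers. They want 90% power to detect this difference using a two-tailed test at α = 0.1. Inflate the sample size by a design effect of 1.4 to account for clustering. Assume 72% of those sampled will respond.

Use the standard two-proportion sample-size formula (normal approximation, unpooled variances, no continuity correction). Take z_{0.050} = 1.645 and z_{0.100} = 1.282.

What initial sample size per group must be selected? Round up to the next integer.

n = (z_{α/2} + z_β)² · [p₁(1−p₁) + p₂(1−p₂)] / (p₁ − p₂)²
  = (1.645 + 1.282)² · (0.25·0.75 + 0.44·0.56) / (-0.19)²
  = (2.927)² · (0.1875 + 0.2464) / 0.0361
  = 8.5673 · 0.4339 / 0.0361
  = 102.97
Design effect: 1.4 × 102.97 = 144.16.
Adjust for 72% response: 144.16 / 0.72 = 200.23.
Round up → n = 201 per group.

n = 201 per group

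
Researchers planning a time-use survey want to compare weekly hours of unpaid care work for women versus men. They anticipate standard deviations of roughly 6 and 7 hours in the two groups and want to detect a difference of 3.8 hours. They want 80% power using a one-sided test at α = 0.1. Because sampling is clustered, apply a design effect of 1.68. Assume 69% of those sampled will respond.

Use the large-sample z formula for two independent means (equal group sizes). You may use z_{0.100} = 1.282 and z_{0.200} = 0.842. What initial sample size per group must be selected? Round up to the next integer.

n = (z_α + z_β)² · (σ₁² + σ₂²) / δ²
  = (1.282 + 0.842)² · (6² + 7² = 85) / 3.8²
  = 4.5114 · 85 / 14.44
  = 26.56
Design effect: 1.68 × 26.56 = 44.61.
Adjust for 69% response: 44.61 / 0.69 = 64.66.
Round up → n = 65 per group.

n = 65 per group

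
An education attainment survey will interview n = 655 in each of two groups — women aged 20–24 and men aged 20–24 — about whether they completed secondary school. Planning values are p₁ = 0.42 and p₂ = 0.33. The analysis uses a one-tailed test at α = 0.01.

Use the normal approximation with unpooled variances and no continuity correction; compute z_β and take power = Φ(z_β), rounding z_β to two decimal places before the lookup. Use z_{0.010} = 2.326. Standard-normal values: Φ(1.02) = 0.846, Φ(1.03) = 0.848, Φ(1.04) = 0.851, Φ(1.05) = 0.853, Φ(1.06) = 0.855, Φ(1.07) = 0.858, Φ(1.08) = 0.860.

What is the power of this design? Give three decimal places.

z_β = |p₁−p₂|·√(n/[p₁q₁+p₂q₂]) − z_α
    = 0.09 · √(655/0.4647) − 2.326
    = 0.09 · 37.5435 − 2.326
    = 3.3789 − 2.326 = 1.0529 → 1.05
Power = Φ(1.05) = 0.853.

Power ≈ 0.853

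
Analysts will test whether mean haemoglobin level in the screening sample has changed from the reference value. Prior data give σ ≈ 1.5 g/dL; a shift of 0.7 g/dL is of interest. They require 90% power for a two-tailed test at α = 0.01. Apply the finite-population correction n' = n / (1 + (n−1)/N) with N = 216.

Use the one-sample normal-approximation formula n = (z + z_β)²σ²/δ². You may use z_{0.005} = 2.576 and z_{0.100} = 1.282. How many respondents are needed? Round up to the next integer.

n = 53

n = (z_{α/2} + z_β)² · σ² / δ²
  = (2.576 + 1.282)² · 1.5² / 0.7²
  = 14.8842 · 2.25 / 0.49
  = 68.35
Finite-population correction (N = 216): 68.35 / (1 + (68.35 − 1)/216) = 52.10.
Round up → n = 53.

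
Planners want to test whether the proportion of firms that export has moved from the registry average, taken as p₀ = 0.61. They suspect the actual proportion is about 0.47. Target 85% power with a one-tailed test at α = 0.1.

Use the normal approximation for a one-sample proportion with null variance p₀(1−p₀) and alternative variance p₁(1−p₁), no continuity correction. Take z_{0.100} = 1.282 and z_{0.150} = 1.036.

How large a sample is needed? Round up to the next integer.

n = [z_α·√(p₀q₀) + z_β·√(p₁q₁)]² / (p₁ − p₀)²
  = [1.282·√(0.61·0.39) + 1.036·√(0.47·0.53)]² / (-0.14)²
  = [1.282·0.4877 + 1.036·0.4991]² / 0.0196
  = [1.1424]² / 0.0196
  = 66.58
Round up → n = 67.

n = 67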